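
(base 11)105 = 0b1111110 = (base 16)7e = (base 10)126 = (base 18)70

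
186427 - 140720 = 45707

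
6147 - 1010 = 5137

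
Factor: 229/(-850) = -1 * 2^(-1) * 5^(-2) * 17^(-1) * 229^1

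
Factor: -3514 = -1 * 2^1 * 7^1 * 251^1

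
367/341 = 1 + 26/341 ≈ 1.08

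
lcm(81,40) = 3240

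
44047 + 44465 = 88512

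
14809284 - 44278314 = -29469030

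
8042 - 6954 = 1088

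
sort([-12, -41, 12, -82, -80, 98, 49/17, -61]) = [-82, -80, -61, -41, -12, 49/17, 12, 98]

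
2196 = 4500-2304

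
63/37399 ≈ 0.00168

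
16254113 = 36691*443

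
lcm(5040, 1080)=15120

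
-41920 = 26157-68077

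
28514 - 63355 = -34841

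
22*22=484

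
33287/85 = 391 + 52/85 ≈ 391.61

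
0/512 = 0 = 0.00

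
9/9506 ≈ 0.000947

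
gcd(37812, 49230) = 6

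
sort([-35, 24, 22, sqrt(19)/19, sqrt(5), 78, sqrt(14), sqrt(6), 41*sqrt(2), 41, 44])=[-35, sqrt(19)/19, sqrt(5), sqrt(6), sqrt(14), 22, 24, 41, 44, 41*sqrt(2), 78]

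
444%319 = 125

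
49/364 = 7/52≈0.135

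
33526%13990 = 5546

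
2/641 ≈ 0.00312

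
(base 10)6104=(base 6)44132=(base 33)5jw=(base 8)13730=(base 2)1011111011000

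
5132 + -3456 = 1676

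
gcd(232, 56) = 8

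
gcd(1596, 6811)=7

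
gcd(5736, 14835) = 3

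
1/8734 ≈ 0.000114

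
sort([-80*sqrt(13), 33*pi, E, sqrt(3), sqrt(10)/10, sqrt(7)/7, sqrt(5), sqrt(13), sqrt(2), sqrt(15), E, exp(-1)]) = [-80*sqrt(13), sqrt(10)/10, exp(-1), sqrt(7)/7, sqrt(2), sqrt(3), sqrt(5), E, E, sqrt(13), sqrt(15), 33*pi]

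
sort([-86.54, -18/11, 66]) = [-86.54, -18/11, 66]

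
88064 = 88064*1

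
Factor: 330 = 2^1 * 3^1 * 5^1 * 11^1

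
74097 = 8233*9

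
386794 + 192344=579138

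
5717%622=119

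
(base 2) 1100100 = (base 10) 100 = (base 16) 64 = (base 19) 55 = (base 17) 5f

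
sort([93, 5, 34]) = [5, 34, 93]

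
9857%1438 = 1229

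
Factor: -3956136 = -1*2^3*3^1*164839^1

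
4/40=1/10=0.10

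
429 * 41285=17711265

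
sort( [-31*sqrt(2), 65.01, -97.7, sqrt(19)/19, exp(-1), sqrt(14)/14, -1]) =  [-97.7, -31*sqrt(2), -1, sqrt(19)/19, sqrt(14)/14, exp(-1), 65.01]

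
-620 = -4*155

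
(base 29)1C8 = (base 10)1197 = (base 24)21L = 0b10010101101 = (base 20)2JH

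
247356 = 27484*9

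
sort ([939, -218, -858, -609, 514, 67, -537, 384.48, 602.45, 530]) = [-858, -609, -537, -218, 67, 384.48, 514, 530, 602.45, 939]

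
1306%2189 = 1306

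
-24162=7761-31923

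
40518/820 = 20259/410≈49.41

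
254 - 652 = -398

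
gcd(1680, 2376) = 24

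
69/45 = 23/15 ≈ 1.53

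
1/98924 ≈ 0.0000101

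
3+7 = 10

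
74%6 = 2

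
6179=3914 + 2265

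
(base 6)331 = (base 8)177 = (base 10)127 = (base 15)87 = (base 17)78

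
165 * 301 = 49665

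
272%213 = 59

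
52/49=1 + 3/49 ≈ 1.06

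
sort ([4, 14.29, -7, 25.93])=[-7, 4, 14.29, 25.93]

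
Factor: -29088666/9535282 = -1 * 3^3 * 17^1 * 89^(-1) * 31687^1 * 53569^(-1) = -14544333/4767641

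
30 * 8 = 240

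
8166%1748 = 1174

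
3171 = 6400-3229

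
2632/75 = 35 + 7/75 ≈ 35.09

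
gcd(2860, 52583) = 1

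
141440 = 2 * 70720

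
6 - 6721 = -6715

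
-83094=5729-88823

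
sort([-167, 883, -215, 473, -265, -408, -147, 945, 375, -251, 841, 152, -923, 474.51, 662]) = [-923, -408, -265, -251, -215, -167, -147, 152, 375, 473, 474.51, 662, 841, 883, 945]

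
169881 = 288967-119086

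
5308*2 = 10616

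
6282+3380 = 9662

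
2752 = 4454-1702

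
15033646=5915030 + 9118616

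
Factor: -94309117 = -1*7^1*89^1*151379^1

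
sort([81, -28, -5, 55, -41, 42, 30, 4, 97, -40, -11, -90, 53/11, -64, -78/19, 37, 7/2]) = [-90, -64, -41, -40, -28, -11, -5, -78/19, 7/2, 4, 53/11, 30, 37, 42, 55, 81, 97]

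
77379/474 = 163 + 39/158≈163.25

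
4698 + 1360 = 6058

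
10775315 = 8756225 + 2019090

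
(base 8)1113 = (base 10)587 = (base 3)210202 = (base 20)197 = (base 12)40b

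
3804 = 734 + 3070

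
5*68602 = 343010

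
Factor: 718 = 2^1 * 359^1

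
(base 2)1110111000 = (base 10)952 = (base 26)1ag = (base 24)1fg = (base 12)674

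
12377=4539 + 7838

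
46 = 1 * 46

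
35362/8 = 17681/4 = 4420.25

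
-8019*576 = -4618944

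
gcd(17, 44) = 1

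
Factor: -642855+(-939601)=-1*2^3*197807^1=-1582456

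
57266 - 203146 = -145880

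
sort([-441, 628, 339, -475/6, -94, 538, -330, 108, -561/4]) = [-441, -330, -561/4, -94, -475/6, 108, 339, 538, 628]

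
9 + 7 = 16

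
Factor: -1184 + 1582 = 2^1 * 199^1 = 398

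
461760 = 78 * 5920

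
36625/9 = 4069 + 4/9≈4069.44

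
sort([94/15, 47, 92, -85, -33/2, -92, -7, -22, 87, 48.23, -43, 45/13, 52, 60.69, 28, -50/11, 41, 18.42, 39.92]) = [-92, -85, -43, -22, -33/2, -7, -50/11, 45/13, 94/15, 18.42, 28, 39.92, 41, 47, 48.23, 52, 60.69, 87, 92]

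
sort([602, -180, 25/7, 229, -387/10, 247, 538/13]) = [-180, -387/10, 25/7, 538/13, 229, 247, 602]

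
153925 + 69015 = 222940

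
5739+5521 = 11260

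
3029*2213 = 6703177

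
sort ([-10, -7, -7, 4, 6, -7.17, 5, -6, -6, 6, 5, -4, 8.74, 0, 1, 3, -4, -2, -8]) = [-10, -8, -7.17, -7, -7, -6, -6, -4, -4, -2, 0, 1, 3, 4, 5, 5, 6, 6, 8.74]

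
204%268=204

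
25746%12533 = 680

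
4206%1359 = 129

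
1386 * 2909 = 4031874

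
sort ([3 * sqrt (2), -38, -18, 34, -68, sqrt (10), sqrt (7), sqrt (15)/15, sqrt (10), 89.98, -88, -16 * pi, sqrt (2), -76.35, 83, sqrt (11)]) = [-88, -76.35, -68, -16 * pi, -38, -18, sqrt (15)/15, sqrt (2), sqrt (7), sqrt (10), sqrt (10), sqrt (11), 3 * sqrt (2), 34, 83, 89.98]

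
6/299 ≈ 0.0201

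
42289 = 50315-8026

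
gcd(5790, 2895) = 2895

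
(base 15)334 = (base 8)1324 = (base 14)39a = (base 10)724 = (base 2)1011010100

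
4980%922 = 370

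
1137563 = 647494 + 490069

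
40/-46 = -20/23 ≈ -0.870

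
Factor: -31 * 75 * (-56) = 2^3 * 3^1 * 5^2 * 7^1 * 31^1 = 130200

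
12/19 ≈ 0.632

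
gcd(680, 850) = 170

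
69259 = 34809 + 34450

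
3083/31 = 99 + 14/31 ≈ 99.45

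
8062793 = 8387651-324858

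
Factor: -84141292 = -1*2^2*97^1*216859^1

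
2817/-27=-313/3 ≈ -104.33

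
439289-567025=-127736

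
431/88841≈0.00485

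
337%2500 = 337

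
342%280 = 62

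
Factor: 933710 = 2^1 * 5^1 * 93371^1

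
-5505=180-5685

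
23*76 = 1748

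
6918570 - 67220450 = -60301880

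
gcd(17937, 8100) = 9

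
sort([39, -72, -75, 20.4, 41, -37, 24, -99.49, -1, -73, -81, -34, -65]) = [-99.49, -81, -75, -73, -72, -65, -37, -34, -1, 20.4, 24, 39, 41]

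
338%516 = 338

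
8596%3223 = 2150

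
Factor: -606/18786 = -1*31^(-1) = -1/31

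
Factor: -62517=-1*3^1*7^1*13^1*229^1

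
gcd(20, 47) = 1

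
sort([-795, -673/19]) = [-795, -673/19]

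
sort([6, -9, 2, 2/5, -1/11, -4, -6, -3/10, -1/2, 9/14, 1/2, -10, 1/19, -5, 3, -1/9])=[-10, -9, -6, -5, -4, -1/2, -3/10, -1/9, -1/11, 1/19, 2/5, 1/2, 9/14, 2, 3, 6]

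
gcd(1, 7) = 1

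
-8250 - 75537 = -83787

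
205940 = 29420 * 7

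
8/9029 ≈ 0.000886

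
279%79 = 42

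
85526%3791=2124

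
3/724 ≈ 0.00414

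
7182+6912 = 14094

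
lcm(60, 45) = 180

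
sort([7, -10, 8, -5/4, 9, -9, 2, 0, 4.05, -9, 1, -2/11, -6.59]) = [-10, -9, -9, -6.59, -5/4, -2/11, 0, 1, 2, 4.05, 7, 8, 9]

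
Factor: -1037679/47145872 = -1*2^(-4)*3^1*113^1*593^(-1)*3061^1*4969^(-1)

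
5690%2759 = 172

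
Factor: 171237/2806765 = 3^1*5^(-1)*11^1*13^(-1)*29^(-1)*1489^(-1)*5189^1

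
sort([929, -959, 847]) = [-959, 847, 929]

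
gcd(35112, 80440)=8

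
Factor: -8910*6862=-1*2^2*3^4*5^1*11^1*47^1*73^1=-61140420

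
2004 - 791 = 1213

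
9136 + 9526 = 18662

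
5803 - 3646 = 2157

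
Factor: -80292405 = -1*3^1*5^1*37^1*144671^1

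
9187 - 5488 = 3699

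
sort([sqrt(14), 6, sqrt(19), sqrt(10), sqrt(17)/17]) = [sqrt(17)/17, sqrt(10), sqrt(14), sqrt(19), 6]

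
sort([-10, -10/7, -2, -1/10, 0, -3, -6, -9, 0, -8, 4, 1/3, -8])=[-10, -9, -8, -8, -6, -3, -2, -10/7, -1/10, 0, 0, 1/3, 4]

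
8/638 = 4/319 ≈ 0.0125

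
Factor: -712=-1 * 2^3 * 89^1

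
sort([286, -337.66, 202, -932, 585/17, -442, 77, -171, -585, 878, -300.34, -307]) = [-932, -585, -442, -337.66, -307, -300.34, -171, 585/17, 77, 202, 286, 878]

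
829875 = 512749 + 317126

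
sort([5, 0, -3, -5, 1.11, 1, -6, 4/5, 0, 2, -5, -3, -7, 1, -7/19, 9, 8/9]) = [-7, -6, -5, -5, -3, -3, -7/19, 0, 0, 4/5, 8/9, 1, 1, 1.11, 2, 5, 9]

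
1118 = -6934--8052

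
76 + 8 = 84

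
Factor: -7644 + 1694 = -1*2^1*5^2*7^1*17^1 = -5950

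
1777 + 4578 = 6355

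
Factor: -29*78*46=-1*2^2*3^1*13^1*23^1*29^1=-104052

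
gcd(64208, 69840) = 16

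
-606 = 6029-6635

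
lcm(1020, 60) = 1020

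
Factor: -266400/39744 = -1 * 2^(-1) * 3^(-1) * 5^2 * 23^(-1) * 37^1 = -925/138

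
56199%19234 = 17731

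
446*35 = 15610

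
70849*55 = 3896695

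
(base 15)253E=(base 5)223214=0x1EFE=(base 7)32063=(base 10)7934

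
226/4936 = 113/2468 ≈ 0.0458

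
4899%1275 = 1074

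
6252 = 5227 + 1025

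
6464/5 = 1292 + 4/5 = 1292.80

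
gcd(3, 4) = 1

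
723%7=2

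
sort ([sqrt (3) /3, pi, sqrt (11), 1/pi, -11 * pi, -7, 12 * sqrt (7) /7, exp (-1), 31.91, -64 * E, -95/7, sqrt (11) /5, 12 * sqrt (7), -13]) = [-64 * E, -11 * pi, -95/7, -13, -7, 1/pi, exp (-1), sqrt (3) /3, sqrt (11) /5, pi, sqrt (11), 12 * sqrt (7) /7, 12 * sqrt (7), 31.91]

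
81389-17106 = 64283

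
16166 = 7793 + 8373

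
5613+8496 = 14109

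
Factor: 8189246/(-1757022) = -1*3^(-1)*13^1*89^1*3539^1*292837^(-1) = -4094623/878511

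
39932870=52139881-12207011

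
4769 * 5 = 23845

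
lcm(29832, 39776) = 119328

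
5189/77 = 67+30/77 ≈ 67.39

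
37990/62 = 612 + 23/31 ≈ 612.74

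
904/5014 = 452/2507 ≈ 0.180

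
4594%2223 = 148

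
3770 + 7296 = 11066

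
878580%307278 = 264024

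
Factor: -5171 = -1*5171^1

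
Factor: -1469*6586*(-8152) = 2^4*13^1*37^1*89^1*113^1*1019^1 = 78869246768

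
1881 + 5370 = 7251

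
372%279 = 93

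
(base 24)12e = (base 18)1h8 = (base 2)1001111110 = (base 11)530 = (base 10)638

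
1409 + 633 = 2042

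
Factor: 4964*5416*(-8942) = -1*2^6*17^2*73^1*263^1*677^1 = -240405884608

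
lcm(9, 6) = 18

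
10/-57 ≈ -0.175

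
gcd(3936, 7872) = 3936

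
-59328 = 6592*(-9)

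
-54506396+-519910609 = -574417005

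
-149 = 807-956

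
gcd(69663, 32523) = 3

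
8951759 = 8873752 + 78007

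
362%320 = 42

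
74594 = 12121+62473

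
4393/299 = 191/13 ≈ 14.69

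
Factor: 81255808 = 2^7 * 71^1 * 8941^1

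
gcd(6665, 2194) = 1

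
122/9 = 13 + 5/9 ≈ 13.56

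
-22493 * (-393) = 8839749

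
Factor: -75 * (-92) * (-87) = -1 * 2^2 * 3^2 * 5^2 * 23^1 * 29^1 = -600300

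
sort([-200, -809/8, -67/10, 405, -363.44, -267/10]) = [-363.44, -200, -809/8, -267/10, -67/10, 405]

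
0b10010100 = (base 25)5n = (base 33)4g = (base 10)148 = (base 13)b5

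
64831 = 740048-675217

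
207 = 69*3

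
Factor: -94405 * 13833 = -1 * 3^2 * 5^1 * 29^1 * 53^1 * 79^1 * 239^1 = -1305904365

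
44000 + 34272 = 78272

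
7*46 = 322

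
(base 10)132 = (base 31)48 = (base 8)204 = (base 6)340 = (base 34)3u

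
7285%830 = 645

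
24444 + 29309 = 53753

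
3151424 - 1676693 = 1474731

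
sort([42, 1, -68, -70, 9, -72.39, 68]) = [-72.39, -70, -68, 1, 9, 42, 68]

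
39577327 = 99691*397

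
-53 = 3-56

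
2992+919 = 3911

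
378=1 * 378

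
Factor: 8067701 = 2311^1*3491^1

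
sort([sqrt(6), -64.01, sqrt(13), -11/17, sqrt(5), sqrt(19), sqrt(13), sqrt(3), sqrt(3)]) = [-64.01, -11/17, sqrt(3), sqrt(3), sqrt(5), sqrt(6), sqrt(13), sqrt(13), sqrt(19)]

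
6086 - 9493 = -3407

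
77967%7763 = 337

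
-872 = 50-922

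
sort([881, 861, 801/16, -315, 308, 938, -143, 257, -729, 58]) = [-729, -315, -143, 801/16, 58, 257, 308, 861, 881, 938]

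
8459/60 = 140+59/60 ≈ 140.98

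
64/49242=32/24621 ≈ 0.00130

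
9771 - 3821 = 5950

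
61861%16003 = 13852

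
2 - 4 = -2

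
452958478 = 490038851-37080373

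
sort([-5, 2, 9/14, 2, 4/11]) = [-5, 4/11, 9/14, 2, 2]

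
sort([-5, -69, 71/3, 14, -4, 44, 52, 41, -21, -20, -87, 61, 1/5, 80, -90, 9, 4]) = [-90, -87, -69, -21, -20, -5, -4, 1/5, 4, 9, 14, 71/3, 41, 44, 52, 61, 80]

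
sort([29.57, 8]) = [8, 29.57]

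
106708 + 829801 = 936509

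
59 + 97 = 156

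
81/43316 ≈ 0.00187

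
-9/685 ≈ -0.0131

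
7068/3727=1 + 3341/3727≈1.90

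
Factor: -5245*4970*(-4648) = 2^4*5^2*7^2*71^1*83^1*1049^1 = 121162437200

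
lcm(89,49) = 4361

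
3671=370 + 3301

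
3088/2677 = 1+411/2677 ≈ 1.15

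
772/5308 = 193/1327 ≈ 0.145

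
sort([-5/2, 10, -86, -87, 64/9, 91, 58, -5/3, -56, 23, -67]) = [-87, -86, -67, -56, -5/2, -5/3, 64/9, 10, 23, 58, 91]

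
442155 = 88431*5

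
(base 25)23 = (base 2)110101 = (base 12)45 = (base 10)53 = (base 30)1n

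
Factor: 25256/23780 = 2^1 * 5^(-1) * 7^1 * 11^1 * 29^(-1) = 154/145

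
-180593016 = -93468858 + -87124158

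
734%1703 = 734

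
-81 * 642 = -52002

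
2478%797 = 87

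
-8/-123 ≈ 0.0650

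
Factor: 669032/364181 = 2^3 * 7^1 * 13^1 * 311^(-1) * 919^1 * 1171^(-1)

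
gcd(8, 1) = 1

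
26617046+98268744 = 124885790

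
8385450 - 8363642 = 21808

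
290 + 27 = 317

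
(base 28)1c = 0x28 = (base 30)1a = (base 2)101000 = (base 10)40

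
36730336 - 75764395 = -39034059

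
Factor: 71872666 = 2^1*137^1*461^1*569^1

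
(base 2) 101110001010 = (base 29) 3ep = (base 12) 1862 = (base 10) 2954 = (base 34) 2iu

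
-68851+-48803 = -117654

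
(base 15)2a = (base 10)40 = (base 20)20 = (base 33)17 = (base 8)50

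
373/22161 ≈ 0.0168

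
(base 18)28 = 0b101100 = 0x2c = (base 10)44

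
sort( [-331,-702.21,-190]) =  [-702.21,-331,-190]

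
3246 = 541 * 6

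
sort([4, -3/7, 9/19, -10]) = [-10, -3/7, 9/19, 4]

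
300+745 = 1045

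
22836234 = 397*57522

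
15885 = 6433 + 9452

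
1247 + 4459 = 5706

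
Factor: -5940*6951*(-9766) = 2^3*3^4*5^1*7^1*11^1*19^1*257^1*331^1 = 403227788040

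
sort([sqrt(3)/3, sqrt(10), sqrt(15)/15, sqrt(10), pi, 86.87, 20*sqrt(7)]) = [sqrt(15)/15, sqrt(3)/3, pi, sqrt(10), sqrt(10), 20*sqrt(7), 86.87]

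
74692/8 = 18673/2 = 9336.50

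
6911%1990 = 941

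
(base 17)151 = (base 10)375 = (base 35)ap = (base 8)567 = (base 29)cr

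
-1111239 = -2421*459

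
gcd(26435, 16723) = 1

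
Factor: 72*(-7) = -1*2^3*3^2*7^1 = -504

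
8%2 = 0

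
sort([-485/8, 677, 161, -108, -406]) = [-406, -108, -485/8, 161, 677]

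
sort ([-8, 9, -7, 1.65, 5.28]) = [-8, -7, 1.65, 5.28, 9]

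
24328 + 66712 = 91040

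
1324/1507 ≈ 0.879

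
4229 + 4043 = 8272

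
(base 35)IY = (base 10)664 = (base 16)298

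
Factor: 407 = 11^1*37^1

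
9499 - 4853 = 4646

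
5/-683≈-0.00732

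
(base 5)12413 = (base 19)2de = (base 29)14q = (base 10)983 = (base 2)1111010111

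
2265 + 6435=8700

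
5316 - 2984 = 2332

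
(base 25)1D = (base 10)38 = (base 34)14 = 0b100110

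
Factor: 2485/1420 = 2^(-2)*7^1 = 7/4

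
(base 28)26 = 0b111110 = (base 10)62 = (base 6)142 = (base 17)3b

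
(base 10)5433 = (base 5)133213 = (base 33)4wl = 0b1010100111001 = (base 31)5k8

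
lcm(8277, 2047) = 190371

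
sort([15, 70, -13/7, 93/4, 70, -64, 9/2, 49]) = [-64, -13/7, 9/2, 15, 93/4, 49, 70, 70]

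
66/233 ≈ 0.283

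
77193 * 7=540351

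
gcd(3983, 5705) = 7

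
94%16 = 14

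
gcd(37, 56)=1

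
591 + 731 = 1322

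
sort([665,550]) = [550,665]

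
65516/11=5956=5956.00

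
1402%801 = 601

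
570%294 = 276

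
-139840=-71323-68517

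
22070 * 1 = 22070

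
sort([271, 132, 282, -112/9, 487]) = [-112/9, 132, 271, 282, 487]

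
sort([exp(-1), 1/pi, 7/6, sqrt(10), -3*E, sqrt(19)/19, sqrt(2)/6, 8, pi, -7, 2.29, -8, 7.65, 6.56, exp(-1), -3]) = [-3*E, -8, -7, -3, sqrt(19)/19, sqrt(2)/6, 1/pi, exp(-1), exp(-1), 7/6, 2.29, pi, sqrt(10), 6.56, 7.65, 8]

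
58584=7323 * 8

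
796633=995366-198733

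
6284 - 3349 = 2935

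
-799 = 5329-6128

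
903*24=21672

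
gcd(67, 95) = 1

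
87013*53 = 4611689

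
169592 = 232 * 731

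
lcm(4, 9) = 36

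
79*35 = 2765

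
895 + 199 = 1094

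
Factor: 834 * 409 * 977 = 2^1 * 3^1 * 139^1 * 409^1 * 977^1 = 333260562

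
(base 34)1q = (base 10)60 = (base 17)39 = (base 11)55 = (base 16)3c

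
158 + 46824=46982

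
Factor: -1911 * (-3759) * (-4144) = -1 * 2^4 * 3^2 * 7^4 * 13^1 * 37^1 * 179^1 = -29768212656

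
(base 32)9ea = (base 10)9674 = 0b10010111001010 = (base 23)i6e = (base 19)17f3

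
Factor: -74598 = -1*2^1*3^1*12433^1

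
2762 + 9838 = 12600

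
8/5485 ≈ 0.00146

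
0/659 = 0 = 0.00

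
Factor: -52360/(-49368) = 3^(-1)*5^1*7^1*11^(-1) = 35/33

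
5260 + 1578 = 6838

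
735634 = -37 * (-19882) 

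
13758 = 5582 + 8176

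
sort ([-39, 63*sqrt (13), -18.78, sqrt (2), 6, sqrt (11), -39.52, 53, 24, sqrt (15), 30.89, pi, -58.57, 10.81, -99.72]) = [-99.72, -58.57, -39.52, -39, -18.78, sqrt (2), pi, sqrt (11), sqrt (15), 6, 10.81, 24, 30.89, 53, 63*sqrt (13)]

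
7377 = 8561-1184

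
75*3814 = 286050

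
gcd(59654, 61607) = 7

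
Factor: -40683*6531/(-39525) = 3^1*5^(-2)*7^1*17^(-1)*31^(-1)*71^1*191^1*311^1 = 88566891/13175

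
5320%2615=90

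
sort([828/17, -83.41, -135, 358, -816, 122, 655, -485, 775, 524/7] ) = [-816, -485, -135, -83.41, 828/17, 524/7, 122, 358, 655, 775] 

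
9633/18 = 535+1/6 ≈ 535.17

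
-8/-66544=1/8318 ≈ 0.000120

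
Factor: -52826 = -1*2^1*61^1*433^1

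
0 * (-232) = 0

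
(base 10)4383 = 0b1000100011111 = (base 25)708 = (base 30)4q3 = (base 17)f2e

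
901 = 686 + 215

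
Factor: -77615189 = -1 * 47^1 * 1651387^1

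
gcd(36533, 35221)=1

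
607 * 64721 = 39285647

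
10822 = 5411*2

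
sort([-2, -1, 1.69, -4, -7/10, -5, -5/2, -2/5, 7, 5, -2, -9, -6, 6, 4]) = [-9, -6, -5, -4, -5/2, -2, -2, -1, -7/10, -2/5, 1.69, 4, 5, 6, 7]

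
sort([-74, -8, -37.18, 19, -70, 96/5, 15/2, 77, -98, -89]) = [-98, -89, -74, -70, -37.18, -8, 15/2, 19, 96/5, 77]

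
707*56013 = 39601191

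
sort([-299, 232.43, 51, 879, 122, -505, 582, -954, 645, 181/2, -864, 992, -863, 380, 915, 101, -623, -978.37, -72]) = [-978.37, -954, -864, -863, -623, -505, -299, -72, 51, 181/2, 101, 122, 232.43, 380, 582, 645, 879, 915, 992]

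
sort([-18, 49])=[-18, 49]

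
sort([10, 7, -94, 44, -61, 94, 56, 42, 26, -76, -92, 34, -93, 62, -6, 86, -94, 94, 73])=[-94, -94, -93, -92, -76, -61, -6, 7, 10, 26, 34, 42, 44, 56, 62, 73, 86, 94, 94]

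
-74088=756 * (-98)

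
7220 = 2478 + 4742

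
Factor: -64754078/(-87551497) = 2^1 * 11^(-1) * 7959227^(-1) * 32377039^1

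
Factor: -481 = -1*13^1*37^1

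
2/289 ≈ 0.00692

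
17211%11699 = 5512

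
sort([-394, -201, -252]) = [-394, -252, -201]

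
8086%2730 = 2626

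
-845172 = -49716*17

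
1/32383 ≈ 0.0000309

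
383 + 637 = 1020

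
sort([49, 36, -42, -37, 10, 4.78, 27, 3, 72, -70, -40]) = [-70, -42, -40, -37, 3, 4.78, 10, 27, 36, 49, 72]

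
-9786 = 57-9843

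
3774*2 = 7548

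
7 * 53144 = 372008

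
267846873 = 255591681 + 12255192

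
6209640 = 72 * 86245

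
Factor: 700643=700643^1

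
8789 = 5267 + 3522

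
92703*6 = 556218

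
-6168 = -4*1542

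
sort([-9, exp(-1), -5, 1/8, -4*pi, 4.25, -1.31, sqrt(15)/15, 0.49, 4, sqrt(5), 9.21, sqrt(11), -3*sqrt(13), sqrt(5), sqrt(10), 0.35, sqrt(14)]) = [-4*pi, -3*sqrt(13), -9, -5, -1.31, 1/8, sqrt(15)/15, 0.35, exp(-1), 0.49, sqrt(5), sqrt(5), sqrt(10), sqrt(11), sqrt(14), 4, 4.25, 9.21]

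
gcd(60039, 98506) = 1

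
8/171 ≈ 0.0468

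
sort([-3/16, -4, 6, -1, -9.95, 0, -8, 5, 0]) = [-9.95, -8, -4, -1, -3/16, 0, 0, 5, 6]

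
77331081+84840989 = 162172070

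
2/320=1/160=0.00625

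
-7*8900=-62300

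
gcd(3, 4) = 1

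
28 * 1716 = 48048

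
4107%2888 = 1219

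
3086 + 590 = 3676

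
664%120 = 64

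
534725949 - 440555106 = 94170843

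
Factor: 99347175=3^3*5^2*53^1*2777^1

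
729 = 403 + 326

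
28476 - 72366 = -43890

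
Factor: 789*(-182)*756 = -1*2^3*3^4*7^2*13^1*263^1 = -108560088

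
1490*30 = 44700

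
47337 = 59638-12301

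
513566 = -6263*(-82)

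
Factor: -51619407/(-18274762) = 2^(-1) * 3^1 * 7^1 * 11^(-1) * 17^(-1) * 131^(-1) * 373^(-1) * 463^1 * 5309^1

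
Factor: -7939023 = -1 * 3^1 * 223^1 * 11867^1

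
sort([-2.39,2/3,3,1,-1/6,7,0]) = [-2.39,-1/6,0,2/3,1,3,7]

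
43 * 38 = 1634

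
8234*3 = 24702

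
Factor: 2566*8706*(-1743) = -1*2^2*3^2*7^1*83^1*1283^1*1451^1 = -38937915828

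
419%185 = 49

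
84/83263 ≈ 0.00101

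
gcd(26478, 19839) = 3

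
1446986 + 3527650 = 4974636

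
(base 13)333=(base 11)45a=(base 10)549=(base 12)399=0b1000100101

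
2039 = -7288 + 9327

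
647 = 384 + 263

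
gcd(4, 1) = 1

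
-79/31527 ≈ -0.00251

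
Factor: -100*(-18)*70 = 2^4*3^2*5^3*7^1 = 126000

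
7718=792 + 6926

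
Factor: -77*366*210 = -1*2^2*3^2*5^1*7^2*11^1*61^1 = -5918220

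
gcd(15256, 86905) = 1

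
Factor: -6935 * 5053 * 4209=-1 * 3^1 * 5^1 * 19^1 * 23^1 * 31^1 * 61^1 * 73^1 * 163^1=-147494113995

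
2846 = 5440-2594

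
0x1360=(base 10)4960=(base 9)6721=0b1001101100000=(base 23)98f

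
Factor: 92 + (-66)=2^1 * 13^1=26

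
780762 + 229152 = 1009914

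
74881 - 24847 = 50034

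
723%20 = 3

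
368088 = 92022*4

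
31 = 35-4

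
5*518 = 2590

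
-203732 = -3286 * 62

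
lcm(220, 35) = 1540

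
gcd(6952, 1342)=22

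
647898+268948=916846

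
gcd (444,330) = 6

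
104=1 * 104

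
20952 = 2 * 10476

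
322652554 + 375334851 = 697987405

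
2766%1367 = 32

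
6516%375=141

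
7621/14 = 544 + 5/14 ≈ 544.36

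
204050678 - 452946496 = -248895818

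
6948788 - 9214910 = -2266122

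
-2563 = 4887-7450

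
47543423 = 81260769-33717346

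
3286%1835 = 1451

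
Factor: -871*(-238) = 2^1*7^1*13^1*17^1*67^1 = 207298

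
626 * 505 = 316130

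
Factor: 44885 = 5^1*47^1*191^1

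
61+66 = 127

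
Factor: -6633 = -1*3^2*11^1*67^1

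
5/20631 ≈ 0.000242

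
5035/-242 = -20 - 195/242 ≈ -20.81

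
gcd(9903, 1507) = 1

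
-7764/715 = -10-614/715 ≈ -10.86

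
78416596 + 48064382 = 126480978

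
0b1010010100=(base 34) je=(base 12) 470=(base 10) 660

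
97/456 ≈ 0.213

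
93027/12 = 7752+1/4 = 7752.25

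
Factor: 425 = 5^2 * 17^1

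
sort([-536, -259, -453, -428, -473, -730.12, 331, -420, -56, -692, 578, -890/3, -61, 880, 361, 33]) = [-730.12, -692, -536, -473, -453, -428, -420, -890/3, -259, -61, -56, 33, 331, 361, 578, 880]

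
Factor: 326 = 2^1*163^1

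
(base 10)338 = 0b101010010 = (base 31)as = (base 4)11102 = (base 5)2323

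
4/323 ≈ 0.0124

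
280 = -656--936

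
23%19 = 4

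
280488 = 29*9672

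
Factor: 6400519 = 37^1*172987^1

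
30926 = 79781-48855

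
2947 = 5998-3051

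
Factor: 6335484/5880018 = 2^1 * 31^ (-1) * 41^1 * 79^1 * 101^ (-1) * 163^1 * 313^ (-1) = 1055914/980003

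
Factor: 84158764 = 2^2*47^1*449^1*997^1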